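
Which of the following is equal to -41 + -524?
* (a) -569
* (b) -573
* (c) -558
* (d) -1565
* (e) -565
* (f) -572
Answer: e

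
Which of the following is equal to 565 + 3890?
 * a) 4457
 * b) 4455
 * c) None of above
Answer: b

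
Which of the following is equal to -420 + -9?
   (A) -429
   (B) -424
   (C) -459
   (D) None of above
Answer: A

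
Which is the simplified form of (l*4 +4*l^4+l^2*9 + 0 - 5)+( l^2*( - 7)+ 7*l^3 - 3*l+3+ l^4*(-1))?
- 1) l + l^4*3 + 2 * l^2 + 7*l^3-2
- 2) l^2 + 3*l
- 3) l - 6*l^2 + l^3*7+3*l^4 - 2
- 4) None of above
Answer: 1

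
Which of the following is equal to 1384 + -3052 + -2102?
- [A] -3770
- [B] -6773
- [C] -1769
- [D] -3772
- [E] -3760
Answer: A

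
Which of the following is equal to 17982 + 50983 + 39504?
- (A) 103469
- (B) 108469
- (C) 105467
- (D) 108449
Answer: B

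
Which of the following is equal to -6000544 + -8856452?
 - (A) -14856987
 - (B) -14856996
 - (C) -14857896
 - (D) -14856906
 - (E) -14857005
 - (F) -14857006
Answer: B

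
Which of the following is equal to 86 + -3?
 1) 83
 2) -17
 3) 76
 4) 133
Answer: 1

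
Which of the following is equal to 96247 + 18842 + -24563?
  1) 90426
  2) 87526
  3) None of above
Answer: 3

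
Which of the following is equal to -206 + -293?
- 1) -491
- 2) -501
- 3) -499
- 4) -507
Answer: 3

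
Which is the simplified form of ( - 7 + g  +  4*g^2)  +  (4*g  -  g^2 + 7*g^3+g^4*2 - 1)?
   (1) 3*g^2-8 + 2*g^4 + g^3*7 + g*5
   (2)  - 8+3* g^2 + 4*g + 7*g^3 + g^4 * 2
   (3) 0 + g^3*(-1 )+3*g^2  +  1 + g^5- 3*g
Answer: 1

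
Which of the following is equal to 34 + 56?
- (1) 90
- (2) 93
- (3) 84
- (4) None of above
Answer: 1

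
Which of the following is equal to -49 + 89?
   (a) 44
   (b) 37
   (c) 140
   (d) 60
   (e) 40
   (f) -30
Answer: e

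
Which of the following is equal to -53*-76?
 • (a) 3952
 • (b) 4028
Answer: b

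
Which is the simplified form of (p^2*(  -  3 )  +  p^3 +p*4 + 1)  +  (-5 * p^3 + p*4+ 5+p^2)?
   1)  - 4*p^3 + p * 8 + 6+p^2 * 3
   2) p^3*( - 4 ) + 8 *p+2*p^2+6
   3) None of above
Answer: 3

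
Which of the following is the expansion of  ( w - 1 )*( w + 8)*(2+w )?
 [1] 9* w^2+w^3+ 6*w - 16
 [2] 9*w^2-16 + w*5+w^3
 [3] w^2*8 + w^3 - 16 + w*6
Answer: 1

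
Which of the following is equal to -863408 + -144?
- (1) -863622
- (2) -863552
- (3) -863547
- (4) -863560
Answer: 2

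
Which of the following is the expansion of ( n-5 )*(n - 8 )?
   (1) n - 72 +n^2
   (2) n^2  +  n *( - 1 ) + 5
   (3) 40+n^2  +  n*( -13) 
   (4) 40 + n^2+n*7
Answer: 3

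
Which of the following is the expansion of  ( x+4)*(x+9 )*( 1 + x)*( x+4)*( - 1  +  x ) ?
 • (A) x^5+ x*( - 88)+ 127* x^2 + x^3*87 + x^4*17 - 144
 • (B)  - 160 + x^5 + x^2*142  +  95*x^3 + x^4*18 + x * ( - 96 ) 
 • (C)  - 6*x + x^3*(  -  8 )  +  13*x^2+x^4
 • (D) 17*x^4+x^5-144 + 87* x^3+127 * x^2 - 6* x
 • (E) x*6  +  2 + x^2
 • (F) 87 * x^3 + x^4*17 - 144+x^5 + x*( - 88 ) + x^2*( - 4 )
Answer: A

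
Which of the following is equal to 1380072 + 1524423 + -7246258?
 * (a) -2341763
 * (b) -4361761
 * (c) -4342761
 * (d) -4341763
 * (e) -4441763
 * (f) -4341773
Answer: d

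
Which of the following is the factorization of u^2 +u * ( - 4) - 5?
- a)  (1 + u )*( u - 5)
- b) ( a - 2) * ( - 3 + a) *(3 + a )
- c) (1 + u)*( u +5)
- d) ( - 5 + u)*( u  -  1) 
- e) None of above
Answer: a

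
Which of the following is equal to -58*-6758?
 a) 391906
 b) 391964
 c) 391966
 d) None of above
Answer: b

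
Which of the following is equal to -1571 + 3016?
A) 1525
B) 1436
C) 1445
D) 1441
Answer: C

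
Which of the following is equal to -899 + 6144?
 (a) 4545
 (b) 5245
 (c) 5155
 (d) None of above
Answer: b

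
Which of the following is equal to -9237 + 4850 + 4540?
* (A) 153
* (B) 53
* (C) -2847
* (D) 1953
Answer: A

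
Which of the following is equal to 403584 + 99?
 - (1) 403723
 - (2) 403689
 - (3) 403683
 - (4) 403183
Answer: 3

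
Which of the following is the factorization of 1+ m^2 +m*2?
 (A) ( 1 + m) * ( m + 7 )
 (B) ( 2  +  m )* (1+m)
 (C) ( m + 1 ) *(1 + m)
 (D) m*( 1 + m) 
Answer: C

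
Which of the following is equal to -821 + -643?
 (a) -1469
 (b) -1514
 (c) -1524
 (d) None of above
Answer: d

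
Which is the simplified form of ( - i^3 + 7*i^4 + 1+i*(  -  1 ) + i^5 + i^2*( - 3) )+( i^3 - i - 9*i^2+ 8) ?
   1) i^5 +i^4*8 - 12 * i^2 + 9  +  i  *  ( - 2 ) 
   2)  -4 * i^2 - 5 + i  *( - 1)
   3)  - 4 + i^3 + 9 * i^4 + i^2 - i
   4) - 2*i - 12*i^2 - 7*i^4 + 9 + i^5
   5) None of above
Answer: 5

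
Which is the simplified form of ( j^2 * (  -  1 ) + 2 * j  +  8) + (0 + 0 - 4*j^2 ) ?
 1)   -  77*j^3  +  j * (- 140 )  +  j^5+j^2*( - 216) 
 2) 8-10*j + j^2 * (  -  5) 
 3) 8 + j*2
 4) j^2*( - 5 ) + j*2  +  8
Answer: 4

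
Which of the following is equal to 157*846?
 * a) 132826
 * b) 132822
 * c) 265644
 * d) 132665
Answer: b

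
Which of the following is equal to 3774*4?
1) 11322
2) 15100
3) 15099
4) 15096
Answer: 4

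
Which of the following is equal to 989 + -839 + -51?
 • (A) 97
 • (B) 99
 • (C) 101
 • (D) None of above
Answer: B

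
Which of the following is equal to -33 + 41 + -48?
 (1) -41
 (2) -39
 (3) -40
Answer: 3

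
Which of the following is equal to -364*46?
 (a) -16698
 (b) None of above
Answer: b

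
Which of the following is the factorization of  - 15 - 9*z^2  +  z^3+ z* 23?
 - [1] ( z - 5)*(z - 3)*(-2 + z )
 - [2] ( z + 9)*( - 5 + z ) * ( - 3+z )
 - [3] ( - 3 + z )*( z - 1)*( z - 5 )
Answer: 3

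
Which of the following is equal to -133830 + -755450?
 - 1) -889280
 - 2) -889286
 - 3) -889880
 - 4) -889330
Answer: 1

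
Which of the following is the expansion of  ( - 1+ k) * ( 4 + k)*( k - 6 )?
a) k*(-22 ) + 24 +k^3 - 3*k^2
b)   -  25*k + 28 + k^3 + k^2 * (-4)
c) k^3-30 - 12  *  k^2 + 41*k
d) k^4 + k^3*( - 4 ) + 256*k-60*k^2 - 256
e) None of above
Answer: a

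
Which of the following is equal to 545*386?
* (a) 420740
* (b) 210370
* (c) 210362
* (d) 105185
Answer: b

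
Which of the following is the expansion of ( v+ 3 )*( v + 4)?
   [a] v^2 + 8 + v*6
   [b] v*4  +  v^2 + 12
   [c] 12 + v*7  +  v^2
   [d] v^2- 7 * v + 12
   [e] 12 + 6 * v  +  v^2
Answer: c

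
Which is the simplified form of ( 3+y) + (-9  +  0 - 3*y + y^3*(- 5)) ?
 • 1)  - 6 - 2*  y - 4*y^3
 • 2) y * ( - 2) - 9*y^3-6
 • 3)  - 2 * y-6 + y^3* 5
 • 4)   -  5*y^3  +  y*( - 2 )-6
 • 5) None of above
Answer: 4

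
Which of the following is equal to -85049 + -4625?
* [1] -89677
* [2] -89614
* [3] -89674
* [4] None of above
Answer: 3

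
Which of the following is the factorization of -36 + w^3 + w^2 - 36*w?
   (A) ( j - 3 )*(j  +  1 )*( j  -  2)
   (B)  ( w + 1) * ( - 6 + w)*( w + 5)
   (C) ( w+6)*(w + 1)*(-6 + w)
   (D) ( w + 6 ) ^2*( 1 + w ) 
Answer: C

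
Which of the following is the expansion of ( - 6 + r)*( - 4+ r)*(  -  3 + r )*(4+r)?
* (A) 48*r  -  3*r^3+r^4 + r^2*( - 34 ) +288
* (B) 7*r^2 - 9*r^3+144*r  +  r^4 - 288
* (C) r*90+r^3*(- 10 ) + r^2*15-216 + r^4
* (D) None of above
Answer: D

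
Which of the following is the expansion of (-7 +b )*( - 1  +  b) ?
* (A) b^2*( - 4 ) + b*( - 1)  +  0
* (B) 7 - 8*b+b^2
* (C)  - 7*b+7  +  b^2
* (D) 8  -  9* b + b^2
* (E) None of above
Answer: B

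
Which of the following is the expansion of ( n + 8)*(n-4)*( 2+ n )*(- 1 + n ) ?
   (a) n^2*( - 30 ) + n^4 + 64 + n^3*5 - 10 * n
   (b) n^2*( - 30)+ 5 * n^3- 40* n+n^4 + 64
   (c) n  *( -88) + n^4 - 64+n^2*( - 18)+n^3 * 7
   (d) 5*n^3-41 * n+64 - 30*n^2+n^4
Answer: b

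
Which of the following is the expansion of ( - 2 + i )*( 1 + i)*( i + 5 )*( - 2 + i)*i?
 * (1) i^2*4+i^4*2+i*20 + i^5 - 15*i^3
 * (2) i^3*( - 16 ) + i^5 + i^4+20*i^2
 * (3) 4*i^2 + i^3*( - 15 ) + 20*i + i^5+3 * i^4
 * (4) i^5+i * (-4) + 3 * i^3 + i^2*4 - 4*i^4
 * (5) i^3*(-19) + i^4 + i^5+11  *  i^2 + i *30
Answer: 1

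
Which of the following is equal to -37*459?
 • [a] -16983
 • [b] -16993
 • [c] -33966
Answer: a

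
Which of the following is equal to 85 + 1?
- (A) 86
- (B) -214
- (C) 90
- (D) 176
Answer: A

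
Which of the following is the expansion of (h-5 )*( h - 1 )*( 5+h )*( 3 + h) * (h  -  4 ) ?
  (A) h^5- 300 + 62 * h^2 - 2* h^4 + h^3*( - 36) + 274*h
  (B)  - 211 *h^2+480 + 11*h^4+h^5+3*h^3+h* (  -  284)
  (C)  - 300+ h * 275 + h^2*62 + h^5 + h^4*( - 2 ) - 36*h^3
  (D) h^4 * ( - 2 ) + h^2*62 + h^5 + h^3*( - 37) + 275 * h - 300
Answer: C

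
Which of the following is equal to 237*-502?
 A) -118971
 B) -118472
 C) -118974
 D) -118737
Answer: C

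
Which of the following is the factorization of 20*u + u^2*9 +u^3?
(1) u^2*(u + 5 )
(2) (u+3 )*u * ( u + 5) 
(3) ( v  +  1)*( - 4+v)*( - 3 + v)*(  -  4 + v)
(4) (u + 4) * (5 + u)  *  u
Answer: 4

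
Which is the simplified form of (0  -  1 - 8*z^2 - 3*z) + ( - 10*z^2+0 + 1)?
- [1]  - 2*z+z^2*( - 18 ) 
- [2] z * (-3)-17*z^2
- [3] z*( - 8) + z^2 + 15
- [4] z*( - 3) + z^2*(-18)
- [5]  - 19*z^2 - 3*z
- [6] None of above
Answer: 4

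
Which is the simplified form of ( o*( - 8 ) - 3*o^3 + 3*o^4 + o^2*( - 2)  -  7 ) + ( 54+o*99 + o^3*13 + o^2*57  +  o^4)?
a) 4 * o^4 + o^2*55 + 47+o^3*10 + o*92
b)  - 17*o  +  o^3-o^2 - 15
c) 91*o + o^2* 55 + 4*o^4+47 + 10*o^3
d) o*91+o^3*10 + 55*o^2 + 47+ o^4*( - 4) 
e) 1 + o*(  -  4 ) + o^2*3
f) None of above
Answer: c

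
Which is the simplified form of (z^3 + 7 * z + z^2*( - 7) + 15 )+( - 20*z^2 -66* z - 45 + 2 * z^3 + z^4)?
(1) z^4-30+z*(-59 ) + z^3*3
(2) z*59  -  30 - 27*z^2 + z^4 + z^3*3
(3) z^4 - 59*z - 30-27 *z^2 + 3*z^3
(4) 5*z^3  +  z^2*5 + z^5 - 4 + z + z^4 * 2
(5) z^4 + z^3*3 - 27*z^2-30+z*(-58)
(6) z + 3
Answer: 3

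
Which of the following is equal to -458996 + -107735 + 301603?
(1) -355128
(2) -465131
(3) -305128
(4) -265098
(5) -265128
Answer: 5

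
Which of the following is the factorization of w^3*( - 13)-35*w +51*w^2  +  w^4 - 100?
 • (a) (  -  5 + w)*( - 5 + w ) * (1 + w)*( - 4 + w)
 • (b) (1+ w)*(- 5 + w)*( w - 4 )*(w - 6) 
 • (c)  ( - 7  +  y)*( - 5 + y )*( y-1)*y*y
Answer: a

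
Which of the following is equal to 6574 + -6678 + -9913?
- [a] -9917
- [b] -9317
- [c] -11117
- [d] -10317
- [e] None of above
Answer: e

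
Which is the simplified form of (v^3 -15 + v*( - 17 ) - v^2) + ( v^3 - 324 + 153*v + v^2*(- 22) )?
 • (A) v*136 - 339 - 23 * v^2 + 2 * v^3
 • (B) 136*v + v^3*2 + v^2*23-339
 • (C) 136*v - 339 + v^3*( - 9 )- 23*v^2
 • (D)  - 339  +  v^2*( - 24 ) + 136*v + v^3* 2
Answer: A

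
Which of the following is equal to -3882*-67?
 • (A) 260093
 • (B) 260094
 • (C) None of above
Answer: B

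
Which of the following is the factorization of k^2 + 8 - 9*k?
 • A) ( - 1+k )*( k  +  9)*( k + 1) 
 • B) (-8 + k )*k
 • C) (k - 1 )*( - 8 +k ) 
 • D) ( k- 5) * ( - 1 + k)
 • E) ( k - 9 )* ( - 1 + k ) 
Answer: C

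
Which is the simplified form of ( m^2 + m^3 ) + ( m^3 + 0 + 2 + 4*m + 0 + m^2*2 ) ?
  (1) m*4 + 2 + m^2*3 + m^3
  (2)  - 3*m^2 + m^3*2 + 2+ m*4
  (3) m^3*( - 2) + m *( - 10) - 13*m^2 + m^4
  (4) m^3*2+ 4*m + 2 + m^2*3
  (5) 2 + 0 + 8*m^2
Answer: 4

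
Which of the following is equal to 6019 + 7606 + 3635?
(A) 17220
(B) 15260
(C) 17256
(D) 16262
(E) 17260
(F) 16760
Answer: E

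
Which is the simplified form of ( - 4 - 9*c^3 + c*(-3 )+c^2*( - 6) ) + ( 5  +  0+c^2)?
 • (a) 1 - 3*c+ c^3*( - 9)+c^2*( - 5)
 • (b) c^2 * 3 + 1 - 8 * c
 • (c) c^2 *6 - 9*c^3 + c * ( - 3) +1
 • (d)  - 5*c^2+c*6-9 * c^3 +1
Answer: a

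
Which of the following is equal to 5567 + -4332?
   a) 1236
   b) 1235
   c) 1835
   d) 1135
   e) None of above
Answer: b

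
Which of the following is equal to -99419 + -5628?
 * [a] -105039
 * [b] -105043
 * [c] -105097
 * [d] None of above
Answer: d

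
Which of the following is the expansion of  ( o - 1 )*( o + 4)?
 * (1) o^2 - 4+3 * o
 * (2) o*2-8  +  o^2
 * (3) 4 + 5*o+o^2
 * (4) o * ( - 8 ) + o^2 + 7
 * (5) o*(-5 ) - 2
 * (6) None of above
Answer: 1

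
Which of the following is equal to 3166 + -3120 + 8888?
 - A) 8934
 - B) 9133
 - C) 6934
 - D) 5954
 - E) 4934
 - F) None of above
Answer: A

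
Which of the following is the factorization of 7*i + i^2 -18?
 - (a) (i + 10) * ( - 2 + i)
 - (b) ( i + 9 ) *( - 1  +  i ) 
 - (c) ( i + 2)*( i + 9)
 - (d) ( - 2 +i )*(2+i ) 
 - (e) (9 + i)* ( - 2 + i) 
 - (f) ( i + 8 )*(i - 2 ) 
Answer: e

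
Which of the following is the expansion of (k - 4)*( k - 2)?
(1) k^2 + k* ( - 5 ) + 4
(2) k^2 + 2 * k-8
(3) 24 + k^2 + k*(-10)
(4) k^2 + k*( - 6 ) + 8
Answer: 4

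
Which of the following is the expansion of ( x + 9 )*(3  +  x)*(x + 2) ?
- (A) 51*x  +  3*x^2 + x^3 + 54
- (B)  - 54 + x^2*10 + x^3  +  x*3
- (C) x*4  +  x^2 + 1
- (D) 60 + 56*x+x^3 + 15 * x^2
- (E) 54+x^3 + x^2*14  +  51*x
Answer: E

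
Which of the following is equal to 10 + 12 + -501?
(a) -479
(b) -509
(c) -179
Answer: a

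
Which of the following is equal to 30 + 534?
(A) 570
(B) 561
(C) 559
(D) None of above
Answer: D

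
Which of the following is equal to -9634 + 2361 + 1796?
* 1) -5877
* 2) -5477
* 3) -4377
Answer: 2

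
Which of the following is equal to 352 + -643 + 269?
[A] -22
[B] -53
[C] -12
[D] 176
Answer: A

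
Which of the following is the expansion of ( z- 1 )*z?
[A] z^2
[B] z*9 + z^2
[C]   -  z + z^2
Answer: C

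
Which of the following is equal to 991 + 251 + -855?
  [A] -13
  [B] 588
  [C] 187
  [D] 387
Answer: D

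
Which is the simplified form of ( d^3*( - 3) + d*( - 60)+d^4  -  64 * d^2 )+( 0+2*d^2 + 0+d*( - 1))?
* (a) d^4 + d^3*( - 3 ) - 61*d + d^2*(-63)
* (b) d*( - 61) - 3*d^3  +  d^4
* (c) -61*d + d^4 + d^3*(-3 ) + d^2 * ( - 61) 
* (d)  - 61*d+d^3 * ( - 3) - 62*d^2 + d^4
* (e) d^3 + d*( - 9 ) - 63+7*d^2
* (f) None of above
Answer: d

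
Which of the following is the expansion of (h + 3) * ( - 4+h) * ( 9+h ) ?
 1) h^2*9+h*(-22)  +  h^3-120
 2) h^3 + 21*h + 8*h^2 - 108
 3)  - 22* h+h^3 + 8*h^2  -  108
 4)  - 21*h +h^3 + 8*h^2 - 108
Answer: 4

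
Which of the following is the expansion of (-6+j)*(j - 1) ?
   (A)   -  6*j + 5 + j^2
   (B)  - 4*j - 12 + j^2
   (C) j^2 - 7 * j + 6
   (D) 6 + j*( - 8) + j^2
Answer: C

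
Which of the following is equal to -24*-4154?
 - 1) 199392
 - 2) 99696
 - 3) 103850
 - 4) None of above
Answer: 2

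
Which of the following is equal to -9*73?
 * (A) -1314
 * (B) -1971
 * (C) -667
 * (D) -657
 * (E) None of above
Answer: D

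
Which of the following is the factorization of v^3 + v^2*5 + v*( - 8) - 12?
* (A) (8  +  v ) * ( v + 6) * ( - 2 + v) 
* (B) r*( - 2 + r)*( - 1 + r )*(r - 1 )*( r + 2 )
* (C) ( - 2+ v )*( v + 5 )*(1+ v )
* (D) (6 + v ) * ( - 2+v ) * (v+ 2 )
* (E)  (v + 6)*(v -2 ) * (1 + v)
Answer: E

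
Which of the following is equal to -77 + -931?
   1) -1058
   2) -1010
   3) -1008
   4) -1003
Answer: 3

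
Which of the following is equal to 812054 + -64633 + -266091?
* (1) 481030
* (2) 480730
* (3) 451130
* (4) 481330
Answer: 4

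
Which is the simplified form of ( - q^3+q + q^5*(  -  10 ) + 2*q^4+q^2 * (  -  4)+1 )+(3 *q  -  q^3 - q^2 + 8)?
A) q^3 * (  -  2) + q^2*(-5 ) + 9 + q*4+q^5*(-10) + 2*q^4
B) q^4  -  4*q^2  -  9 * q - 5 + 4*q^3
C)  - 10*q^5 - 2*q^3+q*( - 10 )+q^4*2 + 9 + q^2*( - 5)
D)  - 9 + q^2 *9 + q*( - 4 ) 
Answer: A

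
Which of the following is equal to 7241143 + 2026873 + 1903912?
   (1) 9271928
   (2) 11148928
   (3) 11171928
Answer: 3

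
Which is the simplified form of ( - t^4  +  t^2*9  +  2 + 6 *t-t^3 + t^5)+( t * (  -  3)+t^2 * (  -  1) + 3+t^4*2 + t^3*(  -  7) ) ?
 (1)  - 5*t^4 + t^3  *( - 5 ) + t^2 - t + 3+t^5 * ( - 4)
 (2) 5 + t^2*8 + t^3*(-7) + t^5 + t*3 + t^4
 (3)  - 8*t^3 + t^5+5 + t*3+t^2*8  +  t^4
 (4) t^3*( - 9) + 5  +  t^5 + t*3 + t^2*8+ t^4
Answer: 3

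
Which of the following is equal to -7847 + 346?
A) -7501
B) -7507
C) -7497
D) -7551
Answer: A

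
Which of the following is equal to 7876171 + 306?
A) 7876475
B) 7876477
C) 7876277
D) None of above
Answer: B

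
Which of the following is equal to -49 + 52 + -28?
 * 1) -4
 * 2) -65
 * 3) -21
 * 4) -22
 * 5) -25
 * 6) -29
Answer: 5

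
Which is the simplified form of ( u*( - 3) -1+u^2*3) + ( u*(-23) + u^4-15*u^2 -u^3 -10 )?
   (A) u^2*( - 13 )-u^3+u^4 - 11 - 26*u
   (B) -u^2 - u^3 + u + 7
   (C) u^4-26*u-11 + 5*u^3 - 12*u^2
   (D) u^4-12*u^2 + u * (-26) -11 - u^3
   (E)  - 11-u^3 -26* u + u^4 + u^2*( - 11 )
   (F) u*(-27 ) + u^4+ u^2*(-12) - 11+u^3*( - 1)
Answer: D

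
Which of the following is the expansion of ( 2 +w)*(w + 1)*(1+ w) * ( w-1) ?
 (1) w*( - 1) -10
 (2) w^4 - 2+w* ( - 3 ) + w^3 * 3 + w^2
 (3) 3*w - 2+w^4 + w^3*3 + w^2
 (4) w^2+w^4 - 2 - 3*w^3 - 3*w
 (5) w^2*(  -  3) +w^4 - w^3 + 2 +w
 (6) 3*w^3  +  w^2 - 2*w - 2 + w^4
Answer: 2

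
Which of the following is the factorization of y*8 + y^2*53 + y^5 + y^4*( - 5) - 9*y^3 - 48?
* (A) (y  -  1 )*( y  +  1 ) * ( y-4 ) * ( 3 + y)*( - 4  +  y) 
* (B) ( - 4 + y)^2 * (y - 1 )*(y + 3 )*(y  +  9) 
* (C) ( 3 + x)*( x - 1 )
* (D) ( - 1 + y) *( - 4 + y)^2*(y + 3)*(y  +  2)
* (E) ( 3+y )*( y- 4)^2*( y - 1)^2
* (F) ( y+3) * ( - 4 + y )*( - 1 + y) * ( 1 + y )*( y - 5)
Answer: A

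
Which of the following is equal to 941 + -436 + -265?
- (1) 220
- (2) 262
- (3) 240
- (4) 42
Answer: 3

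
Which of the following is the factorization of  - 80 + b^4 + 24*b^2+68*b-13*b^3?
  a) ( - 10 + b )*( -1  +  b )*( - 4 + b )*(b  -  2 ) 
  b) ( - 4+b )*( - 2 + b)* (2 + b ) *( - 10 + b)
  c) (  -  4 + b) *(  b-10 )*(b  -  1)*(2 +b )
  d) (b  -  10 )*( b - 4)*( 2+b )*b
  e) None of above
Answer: c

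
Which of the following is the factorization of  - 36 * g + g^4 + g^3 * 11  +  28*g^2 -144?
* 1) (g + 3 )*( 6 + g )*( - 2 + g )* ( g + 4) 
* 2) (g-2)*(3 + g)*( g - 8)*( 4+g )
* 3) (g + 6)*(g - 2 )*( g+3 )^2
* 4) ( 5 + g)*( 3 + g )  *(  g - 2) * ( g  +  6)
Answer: 1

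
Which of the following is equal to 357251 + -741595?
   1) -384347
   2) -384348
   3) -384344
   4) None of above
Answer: 3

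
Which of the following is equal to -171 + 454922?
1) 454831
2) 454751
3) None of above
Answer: 2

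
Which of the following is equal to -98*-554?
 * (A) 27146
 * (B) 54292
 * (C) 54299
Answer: B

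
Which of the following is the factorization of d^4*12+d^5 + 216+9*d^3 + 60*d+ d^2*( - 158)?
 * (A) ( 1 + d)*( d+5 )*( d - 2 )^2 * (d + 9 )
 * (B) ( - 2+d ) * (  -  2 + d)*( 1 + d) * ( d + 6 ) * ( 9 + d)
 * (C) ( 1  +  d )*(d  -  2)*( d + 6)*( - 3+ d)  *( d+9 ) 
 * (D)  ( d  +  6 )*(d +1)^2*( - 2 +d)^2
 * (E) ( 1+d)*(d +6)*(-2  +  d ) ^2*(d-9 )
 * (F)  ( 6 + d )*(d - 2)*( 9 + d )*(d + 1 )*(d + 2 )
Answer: B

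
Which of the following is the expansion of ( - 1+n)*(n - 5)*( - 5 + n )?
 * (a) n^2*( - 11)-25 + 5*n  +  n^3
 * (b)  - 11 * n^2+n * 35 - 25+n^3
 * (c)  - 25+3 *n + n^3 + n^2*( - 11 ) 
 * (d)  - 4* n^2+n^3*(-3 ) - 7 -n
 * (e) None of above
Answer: b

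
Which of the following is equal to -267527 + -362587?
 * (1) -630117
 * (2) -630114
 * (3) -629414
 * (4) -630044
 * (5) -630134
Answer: 2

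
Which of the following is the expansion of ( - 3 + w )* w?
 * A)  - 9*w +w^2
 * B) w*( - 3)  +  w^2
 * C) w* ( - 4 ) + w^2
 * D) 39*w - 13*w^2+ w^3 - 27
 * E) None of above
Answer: B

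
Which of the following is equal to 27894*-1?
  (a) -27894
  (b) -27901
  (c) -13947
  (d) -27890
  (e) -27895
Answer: a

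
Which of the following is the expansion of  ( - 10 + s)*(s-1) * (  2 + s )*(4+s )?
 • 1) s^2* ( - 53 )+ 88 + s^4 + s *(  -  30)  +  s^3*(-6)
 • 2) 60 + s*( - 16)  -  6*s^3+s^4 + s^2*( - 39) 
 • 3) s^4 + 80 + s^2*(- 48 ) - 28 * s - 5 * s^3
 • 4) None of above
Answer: 3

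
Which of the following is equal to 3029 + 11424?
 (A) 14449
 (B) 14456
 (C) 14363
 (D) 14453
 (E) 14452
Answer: D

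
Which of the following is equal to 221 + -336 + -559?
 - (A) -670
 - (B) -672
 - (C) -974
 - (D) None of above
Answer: D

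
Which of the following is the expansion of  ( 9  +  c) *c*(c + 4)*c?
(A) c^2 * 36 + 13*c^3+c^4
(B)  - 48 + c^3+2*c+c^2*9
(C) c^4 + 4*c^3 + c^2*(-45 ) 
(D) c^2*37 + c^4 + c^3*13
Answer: A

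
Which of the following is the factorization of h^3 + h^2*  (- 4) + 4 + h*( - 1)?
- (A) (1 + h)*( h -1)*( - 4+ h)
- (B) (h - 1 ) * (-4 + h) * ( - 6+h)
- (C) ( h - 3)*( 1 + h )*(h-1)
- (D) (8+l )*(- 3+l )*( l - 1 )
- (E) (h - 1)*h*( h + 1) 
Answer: A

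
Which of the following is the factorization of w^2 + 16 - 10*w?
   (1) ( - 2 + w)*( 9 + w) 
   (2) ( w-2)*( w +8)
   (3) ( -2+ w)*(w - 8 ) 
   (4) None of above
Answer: 3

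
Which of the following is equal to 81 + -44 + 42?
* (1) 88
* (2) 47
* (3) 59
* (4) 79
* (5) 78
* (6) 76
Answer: 4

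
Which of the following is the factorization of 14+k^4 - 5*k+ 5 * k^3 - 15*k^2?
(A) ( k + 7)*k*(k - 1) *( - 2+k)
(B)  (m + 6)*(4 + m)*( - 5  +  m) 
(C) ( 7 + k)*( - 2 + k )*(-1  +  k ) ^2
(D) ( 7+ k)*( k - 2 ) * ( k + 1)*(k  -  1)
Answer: D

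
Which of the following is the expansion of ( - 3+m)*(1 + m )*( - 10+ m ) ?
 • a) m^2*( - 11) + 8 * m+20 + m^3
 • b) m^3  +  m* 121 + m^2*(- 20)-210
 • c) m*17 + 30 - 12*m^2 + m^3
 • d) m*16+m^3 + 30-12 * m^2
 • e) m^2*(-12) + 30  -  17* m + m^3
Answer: c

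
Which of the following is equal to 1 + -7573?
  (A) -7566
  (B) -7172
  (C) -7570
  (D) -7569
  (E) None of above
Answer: E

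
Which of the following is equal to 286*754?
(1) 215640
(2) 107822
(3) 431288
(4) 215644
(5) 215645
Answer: 4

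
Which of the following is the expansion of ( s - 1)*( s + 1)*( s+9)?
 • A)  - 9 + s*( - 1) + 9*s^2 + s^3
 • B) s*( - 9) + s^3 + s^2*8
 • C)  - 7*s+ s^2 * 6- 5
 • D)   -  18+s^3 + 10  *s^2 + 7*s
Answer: A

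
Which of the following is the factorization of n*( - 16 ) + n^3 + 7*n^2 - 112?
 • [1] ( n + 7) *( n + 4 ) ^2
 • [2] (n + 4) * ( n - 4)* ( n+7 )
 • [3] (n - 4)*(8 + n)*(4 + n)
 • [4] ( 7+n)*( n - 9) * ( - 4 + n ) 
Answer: 2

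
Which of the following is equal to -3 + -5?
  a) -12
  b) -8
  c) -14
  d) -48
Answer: b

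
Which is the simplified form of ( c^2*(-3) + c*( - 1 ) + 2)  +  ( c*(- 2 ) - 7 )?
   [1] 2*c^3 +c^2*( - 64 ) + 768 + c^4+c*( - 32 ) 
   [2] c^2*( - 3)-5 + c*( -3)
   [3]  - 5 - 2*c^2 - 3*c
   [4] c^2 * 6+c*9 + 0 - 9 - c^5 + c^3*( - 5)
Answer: 2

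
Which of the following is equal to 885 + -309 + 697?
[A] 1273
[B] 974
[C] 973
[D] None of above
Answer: A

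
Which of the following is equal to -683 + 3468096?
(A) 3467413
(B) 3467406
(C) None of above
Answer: A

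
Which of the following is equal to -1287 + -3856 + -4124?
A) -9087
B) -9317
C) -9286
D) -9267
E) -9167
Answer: D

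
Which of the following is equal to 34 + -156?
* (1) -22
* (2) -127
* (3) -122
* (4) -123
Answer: 3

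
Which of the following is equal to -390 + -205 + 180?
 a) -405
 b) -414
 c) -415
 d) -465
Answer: c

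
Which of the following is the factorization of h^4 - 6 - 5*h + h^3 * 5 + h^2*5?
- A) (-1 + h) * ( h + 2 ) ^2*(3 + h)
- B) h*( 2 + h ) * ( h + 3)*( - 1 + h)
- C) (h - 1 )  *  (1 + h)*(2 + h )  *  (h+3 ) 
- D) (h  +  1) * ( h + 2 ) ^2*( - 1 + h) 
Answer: C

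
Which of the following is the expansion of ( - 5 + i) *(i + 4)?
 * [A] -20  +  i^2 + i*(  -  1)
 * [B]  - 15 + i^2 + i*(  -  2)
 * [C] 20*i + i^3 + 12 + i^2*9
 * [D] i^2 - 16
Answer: A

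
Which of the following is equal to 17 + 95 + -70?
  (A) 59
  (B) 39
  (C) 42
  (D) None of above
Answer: C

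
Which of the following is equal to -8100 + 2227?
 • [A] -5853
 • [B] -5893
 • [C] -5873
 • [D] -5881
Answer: C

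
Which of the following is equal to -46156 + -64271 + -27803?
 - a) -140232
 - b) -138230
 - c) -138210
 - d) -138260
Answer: b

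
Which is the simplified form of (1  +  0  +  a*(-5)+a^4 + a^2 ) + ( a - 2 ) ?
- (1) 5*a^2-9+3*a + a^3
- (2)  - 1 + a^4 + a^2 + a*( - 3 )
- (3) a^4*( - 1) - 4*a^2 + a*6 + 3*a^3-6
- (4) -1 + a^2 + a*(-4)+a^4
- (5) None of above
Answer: 4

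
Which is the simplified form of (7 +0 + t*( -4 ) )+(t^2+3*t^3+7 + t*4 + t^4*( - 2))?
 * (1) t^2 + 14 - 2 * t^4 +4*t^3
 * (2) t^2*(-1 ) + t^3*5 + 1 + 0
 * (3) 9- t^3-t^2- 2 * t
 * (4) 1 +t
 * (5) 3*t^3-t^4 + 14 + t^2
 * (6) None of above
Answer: 6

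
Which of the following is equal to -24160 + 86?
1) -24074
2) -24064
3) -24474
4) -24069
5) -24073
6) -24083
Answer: 1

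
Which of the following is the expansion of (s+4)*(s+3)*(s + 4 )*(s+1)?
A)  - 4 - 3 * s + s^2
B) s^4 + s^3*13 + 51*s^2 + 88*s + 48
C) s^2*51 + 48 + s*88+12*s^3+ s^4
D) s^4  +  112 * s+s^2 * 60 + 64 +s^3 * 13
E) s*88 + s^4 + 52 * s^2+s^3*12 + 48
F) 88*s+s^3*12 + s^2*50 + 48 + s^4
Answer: C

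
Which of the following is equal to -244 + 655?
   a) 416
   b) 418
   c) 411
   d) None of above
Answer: c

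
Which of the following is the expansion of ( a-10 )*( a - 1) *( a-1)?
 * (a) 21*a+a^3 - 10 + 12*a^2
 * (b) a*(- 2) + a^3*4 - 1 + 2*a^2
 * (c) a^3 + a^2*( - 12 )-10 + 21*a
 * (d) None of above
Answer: c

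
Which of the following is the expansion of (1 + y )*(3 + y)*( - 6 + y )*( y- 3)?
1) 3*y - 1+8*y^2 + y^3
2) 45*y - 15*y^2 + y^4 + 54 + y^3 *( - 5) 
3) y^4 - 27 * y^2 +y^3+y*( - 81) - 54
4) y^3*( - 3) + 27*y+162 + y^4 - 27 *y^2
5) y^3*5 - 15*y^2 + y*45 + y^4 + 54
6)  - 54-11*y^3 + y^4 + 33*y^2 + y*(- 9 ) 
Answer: 2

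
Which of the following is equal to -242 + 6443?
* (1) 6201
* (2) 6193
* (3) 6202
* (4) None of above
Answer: 1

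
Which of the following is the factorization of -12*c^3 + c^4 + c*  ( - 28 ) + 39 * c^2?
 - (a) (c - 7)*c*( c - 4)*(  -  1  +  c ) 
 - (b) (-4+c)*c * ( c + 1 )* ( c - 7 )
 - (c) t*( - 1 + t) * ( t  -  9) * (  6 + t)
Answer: a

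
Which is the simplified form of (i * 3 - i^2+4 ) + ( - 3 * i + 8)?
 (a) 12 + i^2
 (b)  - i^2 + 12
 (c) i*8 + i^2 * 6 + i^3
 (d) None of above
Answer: b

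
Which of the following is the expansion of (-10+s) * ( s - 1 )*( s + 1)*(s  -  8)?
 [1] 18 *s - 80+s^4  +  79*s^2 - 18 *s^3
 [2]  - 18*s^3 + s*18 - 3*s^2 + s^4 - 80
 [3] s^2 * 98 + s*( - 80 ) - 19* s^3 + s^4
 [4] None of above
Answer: 1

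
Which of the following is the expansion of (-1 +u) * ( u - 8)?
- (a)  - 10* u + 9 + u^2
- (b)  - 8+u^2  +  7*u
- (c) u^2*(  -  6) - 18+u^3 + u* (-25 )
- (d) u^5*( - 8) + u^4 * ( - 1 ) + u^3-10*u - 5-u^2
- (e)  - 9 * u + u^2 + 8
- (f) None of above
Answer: e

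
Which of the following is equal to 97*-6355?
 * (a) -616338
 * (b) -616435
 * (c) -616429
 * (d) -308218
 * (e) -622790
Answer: b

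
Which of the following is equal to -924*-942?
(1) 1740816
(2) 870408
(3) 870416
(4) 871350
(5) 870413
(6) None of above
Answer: 2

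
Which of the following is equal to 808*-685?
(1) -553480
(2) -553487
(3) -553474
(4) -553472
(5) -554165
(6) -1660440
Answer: 1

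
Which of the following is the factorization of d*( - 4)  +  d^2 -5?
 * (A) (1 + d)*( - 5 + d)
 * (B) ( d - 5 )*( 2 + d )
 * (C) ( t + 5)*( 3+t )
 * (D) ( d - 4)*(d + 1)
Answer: A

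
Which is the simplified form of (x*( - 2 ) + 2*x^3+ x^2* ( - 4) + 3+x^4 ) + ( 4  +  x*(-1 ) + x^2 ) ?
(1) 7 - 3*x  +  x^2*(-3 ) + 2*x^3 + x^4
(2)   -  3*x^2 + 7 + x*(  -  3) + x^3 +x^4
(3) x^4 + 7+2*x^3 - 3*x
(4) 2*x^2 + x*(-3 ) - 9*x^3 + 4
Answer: 1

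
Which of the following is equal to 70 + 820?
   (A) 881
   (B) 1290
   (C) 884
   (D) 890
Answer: D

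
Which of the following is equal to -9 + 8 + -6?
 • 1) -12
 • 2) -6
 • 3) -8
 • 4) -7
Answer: 4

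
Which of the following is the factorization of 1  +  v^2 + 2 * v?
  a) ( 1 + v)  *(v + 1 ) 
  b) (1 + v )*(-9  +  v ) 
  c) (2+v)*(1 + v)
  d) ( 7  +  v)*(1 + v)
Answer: a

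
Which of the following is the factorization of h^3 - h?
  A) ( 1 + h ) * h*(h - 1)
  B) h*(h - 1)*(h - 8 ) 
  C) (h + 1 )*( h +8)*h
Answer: A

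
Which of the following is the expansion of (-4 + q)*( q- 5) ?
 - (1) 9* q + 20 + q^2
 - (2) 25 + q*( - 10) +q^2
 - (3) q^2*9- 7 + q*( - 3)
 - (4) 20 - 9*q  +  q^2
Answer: 4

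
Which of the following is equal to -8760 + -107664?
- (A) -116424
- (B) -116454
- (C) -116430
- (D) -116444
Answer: A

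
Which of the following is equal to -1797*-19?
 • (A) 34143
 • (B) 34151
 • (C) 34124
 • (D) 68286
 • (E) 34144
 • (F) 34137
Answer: A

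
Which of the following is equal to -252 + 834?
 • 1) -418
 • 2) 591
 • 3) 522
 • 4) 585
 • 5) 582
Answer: 5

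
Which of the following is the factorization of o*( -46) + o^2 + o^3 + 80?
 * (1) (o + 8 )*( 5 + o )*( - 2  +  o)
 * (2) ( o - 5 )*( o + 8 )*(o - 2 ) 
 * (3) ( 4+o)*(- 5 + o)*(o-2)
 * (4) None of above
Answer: 2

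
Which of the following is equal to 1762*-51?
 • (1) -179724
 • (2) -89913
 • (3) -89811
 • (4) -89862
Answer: 4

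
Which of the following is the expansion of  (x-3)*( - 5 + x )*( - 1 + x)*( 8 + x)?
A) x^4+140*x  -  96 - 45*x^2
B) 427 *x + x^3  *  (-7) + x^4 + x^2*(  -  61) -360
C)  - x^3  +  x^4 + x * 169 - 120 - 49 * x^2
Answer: C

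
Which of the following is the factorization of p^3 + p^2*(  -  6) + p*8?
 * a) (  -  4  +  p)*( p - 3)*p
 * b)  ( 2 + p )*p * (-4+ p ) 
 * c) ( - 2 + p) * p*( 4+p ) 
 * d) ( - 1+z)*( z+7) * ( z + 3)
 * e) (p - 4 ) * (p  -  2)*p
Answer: e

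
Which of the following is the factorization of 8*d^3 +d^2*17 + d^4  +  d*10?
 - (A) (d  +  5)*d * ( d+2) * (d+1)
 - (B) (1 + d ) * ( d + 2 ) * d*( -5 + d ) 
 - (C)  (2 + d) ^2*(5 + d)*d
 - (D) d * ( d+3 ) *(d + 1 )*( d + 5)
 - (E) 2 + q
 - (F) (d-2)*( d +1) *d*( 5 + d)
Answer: A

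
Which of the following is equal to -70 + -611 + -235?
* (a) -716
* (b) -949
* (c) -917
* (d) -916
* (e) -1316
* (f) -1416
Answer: d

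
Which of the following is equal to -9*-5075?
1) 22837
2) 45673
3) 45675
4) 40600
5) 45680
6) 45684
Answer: 3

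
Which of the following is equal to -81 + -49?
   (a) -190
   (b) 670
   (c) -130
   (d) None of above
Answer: c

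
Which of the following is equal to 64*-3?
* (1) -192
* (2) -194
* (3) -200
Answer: 1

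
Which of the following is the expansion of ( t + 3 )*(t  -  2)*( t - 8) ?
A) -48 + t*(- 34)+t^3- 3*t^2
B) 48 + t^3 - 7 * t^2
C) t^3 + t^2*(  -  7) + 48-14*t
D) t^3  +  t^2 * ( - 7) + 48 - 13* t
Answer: C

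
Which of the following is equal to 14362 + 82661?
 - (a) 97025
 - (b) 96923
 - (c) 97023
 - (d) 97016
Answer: c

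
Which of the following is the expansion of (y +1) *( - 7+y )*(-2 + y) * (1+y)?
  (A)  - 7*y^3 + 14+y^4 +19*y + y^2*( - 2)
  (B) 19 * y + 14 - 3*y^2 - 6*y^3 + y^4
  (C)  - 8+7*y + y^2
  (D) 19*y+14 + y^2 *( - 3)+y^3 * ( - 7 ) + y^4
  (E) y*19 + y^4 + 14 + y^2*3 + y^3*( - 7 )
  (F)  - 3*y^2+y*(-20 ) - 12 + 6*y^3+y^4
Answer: D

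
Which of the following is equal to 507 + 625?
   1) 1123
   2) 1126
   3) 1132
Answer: 3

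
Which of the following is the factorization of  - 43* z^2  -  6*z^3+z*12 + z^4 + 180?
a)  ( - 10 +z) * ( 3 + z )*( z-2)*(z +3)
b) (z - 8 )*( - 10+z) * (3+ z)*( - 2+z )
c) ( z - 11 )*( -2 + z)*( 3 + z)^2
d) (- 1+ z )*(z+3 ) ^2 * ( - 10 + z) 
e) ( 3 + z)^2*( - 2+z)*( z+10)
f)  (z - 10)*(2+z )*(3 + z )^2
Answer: a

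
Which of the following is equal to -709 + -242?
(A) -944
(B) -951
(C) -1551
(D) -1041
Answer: B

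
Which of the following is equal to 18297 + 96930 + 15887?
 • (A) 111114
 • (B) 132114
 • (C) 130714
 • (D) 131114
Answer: D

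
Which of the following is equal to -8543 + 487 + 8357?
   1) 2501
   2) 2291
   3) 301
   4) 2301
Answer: 3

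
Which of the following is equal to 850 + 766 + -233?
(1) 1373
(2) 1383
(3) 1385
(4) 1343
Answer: 2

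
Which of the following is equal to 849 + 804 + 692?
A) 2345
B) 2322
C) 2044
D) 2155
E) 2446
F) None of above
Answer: A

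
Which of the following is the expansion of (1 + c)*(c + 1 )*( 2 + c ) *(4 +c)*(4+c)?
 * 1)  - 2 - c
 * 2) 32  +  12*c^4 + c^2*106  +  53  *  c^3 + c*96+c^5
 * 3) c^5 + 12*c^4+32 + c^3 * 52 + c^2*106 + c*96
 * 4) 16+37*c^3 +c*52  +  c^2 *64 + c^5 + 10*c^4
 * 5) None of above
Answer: 2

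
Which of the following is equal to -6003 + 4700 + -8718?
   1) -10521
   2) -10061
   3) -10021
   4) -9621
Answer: 3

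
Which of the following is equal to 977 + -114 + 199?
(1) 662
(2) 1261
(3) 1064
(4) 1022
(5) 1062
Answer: 5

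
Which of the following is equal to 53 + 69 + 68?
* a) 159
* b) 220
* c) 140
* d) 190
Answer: d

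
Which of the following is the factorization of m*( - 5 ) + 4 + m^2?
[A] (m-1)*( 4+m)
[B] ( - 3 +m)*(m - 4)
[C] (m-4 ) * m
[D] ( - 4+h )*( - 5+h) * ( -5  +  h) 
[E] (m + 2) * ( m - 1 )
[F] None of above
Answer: F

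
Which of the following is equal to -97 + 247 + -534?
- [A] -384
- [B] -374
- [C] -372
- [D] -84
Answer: A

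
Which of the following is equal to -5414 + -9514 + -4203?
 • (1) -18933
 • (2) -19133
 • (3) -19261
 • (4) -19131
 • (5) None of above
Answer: 4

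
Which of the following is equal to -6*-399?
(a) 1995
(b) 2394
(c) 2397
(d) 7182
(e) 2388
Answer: b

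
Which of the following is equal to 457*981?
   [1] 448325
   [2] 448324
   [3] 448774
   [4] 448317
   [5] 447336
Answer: 4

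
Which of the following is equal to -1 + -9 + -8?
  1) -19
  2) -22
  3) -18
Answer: 3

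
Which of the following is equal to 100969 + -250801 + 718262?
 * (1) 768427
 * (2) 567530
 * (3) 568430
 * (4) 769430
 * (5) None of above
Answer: 3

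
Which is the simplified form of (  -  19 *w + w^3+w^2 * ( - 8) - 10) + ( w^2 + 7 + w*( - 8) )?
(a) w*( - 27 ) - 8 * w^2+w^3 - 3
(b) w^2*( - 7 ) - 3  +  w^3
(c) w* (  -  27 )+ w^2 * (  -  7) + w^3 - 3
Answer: c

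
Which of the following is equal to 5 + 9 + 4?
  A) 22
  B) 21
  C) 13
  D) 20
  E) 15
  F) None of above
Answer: F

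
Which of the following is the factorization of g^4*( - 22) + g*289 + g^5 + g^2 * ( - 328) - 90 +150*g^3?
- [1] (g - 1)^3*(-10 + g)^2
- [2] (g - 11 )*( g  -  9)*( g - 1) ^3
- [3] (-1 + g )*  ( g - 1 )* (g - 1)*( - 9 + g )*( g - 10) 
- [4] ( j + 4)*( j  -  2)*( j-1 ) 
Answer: 3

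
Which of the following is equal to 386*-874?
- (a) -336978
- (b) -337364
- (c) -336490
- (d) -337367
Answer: b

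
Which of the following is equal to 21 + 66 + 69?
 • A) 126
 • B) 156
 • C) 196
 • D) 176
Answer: B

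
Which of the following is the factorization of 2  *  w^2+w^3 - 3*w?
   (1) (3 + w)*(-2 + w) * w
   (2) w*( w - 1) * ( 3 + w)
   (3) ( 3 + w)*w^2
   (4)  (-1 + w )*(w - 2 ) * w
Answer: 2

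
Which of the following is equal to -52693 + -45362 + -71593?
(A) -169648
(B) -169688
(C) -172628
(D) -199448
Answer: A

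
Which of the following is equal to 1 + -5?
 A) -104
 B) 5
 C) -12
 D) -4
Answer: D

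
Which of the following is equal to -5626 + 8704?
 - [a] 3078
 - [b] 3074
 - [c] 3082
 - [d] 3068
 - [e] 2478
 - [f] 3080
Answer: a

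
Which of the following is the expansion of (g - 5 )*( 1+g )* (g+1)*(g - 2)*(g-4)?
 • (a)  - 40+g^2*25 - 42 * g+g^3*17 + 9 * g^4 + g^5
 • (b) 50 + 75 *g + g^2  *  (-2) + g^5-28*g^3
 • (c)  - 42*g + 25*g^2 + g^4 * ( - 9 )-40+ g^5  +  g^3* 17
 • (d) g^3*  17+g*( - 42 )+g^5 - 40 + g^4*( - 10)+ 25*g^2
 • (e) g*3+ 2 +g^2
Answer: c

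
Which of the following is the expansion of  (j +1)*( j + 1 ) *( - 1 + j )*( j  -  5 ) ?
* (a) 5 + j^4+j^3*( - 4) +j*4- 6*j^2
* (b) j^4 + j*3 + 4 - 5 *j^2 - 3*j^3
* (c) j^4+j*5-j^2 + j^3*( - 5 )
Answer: a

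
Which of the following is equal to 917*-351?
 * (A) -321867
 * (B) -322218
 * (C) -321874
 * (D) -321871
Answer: A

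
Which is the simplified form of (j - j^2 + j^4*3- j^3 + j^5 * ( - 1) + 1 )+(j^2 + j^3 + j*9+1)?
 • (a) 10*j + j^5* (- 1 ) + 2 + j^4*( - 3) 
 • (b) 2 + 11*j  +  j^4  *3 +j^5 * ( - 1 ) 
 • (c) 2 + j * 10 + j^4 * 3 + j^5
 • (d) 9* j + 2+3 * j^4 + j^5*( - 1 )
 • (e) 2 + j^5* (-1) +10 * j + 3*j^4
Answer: e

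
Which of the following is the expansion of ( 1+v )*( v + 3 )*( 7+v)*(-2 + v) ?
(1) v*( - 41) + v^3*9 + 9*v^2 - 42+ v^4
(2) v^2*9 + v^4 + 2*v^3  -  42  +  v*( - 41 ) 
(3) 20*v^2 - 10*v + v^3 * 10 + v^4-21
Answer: 1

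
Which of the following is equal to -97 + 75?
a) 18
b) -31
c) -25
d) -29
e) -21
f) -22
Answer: f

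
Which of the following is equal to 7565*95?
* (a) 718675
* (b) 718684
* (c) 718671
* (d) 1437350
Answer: a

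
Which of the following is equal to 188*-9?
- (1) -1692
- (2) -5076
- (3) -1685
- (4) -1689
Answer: 1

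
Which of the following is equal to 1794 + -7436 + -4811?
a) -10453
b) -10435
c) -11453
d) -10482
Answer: a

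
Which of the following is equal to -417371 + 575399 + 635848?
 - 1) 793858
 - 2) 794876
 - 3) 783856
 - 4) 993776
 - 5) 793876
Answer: 5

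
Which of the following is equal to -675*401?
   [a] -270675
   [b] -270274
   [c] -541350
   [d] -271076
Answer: a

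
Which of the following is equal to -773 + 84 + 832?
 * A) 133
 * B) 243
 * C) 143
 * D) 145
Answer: C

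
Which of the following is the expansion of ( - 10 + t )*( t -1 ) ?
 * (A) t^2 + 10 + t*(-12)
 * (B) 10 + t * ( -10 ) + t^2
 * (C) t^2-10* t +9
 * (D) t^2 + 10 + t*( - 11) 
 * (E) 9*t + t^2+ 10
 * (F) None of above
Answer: D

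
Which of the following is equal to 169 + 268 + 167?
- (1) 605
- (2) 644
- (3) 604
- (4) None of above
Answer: 3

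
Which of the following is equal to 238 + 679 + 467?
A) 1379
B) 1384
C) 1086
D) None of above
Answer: B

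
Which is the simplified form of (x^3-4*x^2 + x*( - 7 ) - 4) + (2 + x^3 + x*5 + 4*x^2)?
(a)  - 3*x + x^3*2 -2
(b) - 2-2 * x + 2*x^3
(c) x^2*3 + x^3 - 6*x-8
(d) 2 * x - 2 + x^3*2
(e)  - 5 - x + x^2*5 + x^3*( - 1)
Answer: b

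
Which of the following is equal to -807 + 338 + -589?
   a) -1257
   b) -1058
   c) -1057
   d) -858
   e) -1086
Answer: b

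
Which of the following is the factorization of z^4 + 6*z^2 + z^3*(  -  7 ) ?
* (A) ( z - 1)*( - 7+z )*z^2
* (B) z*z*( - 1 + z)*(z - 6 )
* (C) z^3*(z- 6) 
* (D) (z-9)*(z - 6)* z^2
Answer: B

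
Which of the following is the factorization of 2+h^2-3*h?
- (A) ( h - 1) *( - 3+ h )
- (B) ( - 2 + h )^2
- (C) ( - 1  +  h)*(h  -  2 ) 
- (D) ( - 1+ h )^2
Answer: C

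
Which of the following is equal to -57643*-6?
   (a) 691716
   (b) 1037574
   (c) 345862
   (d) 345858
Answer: d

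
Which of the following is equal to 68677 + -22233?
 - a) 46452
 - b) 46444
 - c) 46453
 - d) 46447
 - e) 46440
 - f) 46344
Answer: b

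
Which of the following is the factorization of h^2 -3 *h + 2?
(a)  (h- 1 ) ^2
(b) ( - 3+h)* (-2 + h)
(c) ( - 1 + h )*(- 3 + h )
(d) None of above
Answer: d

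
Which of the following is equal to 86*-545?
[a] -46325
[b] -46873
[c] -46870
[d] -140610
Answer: c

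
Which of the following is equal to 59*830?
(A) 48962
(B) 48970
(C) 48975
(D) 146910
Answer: B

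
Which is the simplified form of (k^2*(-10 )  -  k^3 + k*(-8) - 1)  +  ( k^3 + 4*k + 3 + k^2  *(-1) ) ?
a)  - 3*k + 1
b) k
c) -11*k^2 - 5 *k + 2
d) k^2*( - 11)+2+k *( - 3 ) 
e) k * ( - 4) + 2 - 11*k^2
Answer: e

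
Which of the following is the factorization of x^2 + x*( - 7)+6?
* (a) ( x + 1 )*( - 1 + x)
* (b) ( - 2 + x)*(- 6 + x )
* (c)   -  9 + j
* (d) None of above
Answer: d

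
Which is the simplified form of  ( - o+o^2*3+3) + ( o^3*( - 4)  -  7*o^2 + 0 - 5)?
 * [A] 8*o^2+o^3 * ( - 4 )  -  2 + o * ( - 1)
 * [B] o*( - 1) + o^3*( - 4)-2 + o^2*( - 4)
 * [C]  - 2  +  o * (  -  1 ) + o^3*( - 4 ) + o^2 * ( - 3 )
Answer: B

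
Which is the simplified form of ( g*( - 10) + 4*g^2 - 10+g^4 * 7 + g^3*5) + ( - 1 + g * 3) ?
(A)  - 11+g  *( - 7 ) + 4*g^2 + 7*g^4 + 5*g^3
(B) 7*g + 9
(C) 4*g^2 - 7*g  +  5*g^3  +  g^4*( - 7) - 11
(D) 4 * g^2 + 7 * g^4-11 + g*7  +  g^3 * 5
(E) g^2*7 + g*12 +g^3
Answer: A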